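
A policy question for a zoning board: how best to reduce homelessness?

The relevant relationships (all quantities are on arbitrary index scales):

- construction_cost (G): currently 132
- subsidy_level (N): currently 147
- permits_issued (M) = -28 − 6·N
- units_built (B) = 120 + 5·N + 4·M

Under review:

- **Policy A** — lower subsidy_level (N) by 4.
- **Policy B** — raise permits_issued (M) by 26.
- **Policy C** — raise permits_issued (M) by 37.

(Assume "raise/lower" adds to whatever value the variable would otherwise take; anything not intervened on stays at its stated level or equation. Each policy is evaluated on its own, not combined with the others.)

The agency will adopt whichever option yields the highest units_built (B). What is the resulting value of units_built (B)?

-2637

Policy A (N − 4):
  N = 147 − 4 = 143
  M = -28 − 6·143 = -886
  B = 120 + 5·143 + 4·(-886) = -2709
Policy B (M + 26):
  N = 147
  M = -28 − 6·147 (+26 from intervention) = -884
  B = 120 + 5·147 + 4·(-884) = -2681
Policy C (M + 37):
  N = 147
  M = -28 − 6·147 (+37 from intervention) = -873
  B = 120 + 5·147 + 4·(-873) = -2637
Comparing — Policy A: B=-2709, Policy B: B=-2681, Policy C: B=-2637. Highest is -2637 (Policy C).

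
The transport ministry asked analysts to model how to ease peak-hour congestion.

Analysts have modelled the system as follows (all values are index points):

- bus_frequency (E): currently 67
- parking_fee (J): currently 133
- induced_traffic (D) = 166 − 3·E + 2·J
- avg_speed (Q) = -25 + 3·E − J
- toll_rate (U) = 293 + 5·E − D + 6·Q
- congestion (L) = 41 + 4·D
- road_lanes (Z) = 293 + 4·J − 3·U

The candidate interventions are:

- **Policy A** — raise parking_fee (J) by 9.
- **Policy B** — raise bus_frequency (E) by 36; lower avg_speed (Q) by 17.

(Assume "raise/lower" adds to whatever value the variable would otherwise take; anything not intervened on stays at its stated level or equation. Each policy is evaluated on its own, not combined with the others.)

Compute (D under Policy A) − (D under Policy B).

126

Policy A (J + 9):
  E = 67
  J = 133 + 9 = 142
  D = 166 − 3·67 + 2·142 = 249
Policy B (E + 36, Q − 17):
  E = 67 + 36 = 103
  J = 133
  D = 166 − 3·103 + 2·133 = 123
D: 249 − 123 = 126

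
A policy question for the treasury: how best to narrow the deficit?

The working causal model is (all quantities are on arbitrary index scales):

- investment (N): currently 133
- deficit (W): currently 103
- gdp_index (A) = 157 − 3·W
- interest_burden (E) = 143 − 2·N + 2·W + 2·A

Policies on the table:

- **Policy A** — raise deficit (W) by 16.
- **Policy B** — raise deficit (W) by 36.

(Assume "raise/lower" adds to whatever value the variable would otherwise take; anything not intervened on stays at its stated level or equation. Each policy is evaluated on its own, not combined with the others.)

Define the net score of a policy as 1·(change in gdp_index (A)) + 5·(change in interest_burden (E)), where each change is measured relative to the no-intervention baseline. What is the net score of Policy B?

-828

Baseline:
  N = 133
  W = 103
  A = 157 − 3·103 = -152
  E = 143 − 2·133 + 2·103 + 2·(-152) = -221
Policy B (W + 36):
  N = 133
  W = 103 + 36 = 139
  A = 157 − 3·139 = -260
  E = 143 − 2·133 + 2·139 + 2·(-260) = -365
ΔA = -260 − (-152) = -108; ΔE = -365 − (-221) = -144
Score = 1·(-108) + 5·(-144) = -828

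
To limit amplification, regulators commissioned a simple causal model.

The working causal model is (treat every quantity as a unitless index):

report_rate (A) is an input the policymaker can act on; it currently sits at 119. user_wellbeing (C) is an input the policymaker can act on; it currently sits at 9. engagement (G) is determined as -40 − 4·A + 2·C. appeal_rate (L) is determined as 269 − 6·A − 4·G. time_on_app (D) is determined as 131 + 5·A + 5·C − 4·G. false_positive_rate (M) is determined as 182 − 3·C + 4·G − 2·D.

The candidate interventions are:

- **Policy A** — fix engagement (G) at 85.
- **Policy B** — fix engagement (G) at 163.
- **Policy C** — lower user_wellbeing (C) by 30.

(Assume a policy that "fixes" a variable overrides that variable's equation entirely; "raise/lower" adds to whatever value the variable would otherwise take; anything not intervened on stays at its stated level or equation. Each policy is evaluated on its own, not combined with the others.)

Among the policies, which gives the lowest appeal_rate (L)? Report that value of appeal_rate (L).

-1097

Policy A (G := 85):
  A = 119
  C = 9
  G = 85
  L = 269 − 6·119 − 4·85 = -785
Policy B (G := 163):
  A = 119
  C = 9
  G = 163
  L = 269 − 6·119 − 4·163 = -1097
Policy C (C − 30):
  A = 119
  C = 9 − 30 = -21
  G = -40 − 4·119 + 2·(-21) = -558
  L = 269 − 6·119 − 4·(-558) = 1787
Comparing — Policy A: L=-785, Policy B: L=-1097, Policy C: L=1787. Lowest is -1097 (Policy B).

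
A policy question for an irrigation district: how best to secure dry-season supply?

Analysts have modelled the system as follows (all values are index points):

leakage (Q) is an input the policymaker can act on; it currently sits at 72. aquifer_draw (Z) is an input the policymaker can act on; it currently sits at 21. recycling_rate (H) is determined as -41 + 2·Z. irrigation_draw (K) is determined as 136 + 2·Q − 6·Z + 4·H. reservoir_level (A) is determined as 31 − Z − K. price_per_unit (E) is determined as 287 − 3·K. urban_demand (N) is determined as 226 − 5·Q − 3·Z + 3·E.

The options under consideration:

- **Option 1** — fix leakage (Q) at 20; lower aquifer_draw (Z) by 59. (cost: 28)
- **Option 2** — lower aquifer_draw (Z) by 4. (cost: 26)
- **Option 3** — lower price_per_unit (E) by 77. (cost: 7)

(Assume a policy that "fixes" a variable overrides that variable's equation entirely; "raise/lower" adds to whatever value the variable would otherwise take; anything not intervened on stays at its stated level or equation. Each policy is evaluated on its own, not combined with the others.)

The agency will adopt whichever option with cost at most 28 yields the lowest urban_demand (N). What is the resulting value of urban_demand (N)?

Option 1 (Q := 20, Z − 59):
  Q = 20
  Z = 21 − 59 = -38
  H = -41 + 2·(-38) = -117
  K = 136 + 2·20 − 6·(-38) + 4·(-117) = -64
  E = 287 − 3·(-64) = 479
  N = 226 − 5·20 − 3·(-38) + 3·479 = 1677
Option 2 (Z − 4):
  Q = 72
  Z = 21 − 4 = 17
  H = -41 + 2·17 = -7
  K = 136 + 2·72 − 6·17 + 4·(-7) = 150
  E = 287 − 3·150 = -163
  N = 226 − 5·72 − 3·17 + 3·(-163) = -674
Option 3 (E − 77):
  Q = 72
  Z = 21
  H = -41 + 2·21 = 1
  K = 136 + 2·72 − 6·21 + 4·1 = 158
  E = 287 − 3·158 (−77 from intervention) = -264
  N = 226 − 5·72 − 3·21 + 3·(-264) = -989
Comparing — Option 1: N=1677, Option 2: N=-674, Option 3: N=-989. Lowest is -989 (Option 3).

-989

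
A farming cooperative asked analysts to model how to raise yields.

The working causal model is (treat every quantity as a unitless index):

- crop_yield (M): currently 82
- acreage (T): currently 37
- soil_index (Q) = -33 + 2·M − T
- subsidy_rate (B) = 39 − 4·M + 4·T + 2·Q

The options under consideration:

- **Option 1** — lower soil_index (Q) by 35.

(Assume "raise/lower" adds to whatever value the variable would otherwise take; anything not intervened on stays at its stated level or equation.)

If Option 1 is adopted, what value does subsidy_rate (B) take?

Option 1 (Q − 35):
  M = 82
  T = 37
  Q = -33 + 2·82 − 37 (−35 from intervention) = 59
  B = 39 − 4·82 + 4·37 + 2·59 = -23

-23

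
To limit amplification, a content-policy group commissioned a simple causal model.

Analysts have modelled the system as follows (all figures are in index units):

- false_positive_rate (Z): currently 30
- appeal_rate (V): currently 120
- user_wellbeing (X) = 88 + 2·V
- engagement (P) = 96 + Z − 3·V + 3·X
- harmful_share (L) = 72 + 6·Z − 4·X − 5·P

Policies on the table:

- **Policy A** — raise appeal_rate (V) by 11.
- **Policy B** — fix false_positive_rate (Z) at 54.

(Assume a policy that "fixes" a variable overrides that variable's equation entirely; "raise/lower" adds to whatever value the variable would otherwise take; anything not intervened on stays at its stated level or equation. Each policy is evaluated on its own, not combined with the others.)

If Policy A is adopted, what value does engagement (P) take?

Policy A (V + 11):
  Z = 30
  V = 120 + 11 = 131
  X = 88 + 2·131 = 350
  P = 96 + 30 − 3·131 + 3·350 = 783

783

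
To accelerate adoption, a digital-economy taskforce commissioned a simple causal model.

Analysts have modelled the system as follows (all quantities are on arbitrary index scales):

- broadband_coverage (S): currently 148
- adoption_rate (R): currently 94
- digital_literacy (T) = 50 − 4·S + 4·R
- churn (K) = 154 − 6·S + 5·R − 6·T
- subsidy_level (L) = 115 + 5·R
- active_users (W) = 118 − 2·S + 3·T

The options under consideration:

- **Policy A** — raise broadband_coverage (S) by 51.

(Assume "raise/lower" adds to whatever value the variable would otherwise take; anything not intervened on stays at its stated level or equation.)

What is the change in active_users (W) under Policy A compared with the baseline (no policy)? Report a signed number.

Baseline:
  S = 148
  R = 94
  T = 50 − 4·148 + 4·94 = -166
  W = 118 − 2·148 + 3·(-166) = -676
Policy A (S + 51):
  S = 148 + 51 = 199
  R = 94
  T = 50 − 4·199 + 4·94 = -370
  W = 118 − 2·199 + 3·(-370) = -1390
Change in W: -1390 − (-676) = -714

-714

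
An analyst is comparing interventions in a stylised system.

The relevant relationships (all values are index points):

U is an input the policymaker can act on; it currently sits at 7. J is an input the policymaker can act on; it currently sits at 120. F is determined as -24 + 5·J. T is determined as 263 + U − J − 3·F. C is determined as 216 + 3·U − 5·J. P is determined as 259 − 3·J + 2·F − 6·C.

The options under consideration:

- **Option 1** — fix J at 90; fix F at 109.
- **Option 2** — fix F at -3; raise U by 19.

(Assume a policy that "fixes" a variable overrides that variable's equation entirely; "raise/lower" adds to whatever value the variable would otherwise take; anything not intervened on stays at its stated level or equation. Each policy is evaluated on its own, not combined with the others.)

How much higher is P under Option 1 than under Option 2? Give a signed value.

Option 1 (J := 90, F := 109):
  U = 7
  J = 90
  F = 109
  C = 216 + 3·7 − 5·90 = -213
  P = 259 − 3·90 + 2·109 − 6·(-213) = 1485
Option 2 (F := -3, U + 19):
  U = 7 + 19 = 26
  J = 120
  F = -3
  C = 216 + 3·26 − 5·120 = -306
  P = 259 − 3·120 + 2·(-3) − 6·(-306) = 1729
P: 1485 − 1729 = -244

-244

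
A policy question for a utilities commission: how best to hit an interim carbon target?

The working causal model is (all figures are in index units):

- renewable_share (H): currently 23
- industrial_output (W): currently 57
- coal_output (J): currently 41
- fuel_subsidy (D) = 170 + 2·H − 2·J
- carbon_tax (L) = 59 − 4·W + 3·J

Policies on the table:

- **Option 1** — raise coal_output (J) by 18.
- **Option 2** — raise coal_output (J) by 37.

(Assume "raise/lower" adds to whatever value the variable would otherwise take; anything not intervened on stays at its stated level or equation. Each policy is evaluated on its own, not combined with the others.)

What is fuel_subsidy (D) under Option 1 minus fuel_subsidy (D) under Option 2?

38

Option 1 (J + 18):
  H = 23
  J = 41 + 18 = 59
  D = 170 + 2·23 − 2·59 = 98
Option 2 (J + 37):
  H = 23
  J = 41 + 37 = 78
  D = 170 + 2·23 − 2·78 = 60
D: 98 − 60 = 38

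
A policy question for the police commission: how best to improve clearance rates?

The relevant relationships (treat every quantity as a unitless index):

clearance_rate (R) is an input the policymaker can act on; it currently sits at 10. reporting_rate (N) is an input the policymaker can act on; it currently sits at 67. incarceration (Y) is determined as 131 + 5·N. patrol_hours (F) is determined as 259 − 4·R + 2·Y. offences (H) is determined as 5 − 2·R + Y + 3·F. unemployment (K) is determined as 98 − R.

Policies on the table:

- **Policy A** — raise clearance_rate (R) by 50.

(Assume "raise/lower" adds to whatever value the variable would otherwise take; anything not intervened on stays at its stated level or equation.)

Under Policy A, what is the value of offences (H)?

Policy A (R + 50):
  R = 10 + 50 = 60
  N = 67
  Y = 131 + 5·67 = 466
  F = 259 − 4·60 + 2·466 = 951
  H = 5 − 2·60 + 466 + 3·951 = 3204

3204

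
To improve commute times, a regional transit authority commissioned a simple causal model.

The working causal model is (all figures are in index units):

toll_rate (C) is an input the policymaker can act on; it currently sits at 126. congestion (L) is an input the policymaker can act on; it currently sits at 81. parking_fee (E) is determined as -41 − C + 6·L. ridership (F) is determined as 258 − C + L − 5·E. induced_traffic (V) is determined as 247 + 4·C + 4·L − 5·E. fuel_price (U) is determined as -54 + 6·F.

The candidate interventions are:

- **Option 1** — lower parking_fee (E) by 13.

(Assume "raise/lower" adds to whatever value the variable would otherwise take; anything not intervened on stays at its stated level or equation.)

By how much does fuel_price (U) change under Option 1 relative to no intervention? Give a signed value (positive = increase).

Baseline:
  C = 126
  L = 81
  E = -41 − 126 + 6·81 = 319
  F = 258 − 126 + 81 − 5·319 = -1382
  U = -54 + 6·(-1382) = -8346
Option 1 (E − 13):
  C = 126
  L = 81
  E = -41 − 126 + 6·81 (−13 from intervention) = 306
  F = 258 − 126 + 81 − 5·306 = -1317
  U = -54 + 6·(-1317) = -7956
Change in U: -7956 − (-8346) = 390

390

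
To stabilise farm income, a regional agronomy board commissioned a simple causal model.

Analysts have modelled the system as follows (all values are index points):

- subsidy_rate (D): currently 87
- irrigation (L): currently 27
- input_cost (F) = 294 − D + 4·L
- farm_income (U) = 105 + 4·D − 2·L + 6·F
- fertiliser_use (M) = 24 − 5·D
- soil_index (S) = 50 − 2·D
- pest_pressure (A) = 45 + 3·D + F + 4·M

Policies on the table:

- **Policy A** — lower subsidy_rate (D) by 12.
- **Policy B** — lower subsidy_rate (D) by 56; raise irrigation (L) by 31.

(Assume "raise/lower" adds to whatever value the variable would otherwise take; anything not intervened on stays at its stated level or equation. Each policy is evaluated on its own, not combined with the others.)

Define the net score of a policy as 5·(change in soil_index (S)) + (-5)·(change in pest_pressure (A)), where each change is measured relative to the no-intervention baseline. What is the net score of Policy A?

Baseline:
  D = 87
  L = 27
  F = 294 − 87 + 4·27 = 315
  M = 24 − 5·87 = -411
  S = 50 − 2·87 = -124
  A = 45 + 3·87 + 315 + 4·(-411) = -1023
Policy A (D − 12):
  D = 87 − 12 = 75
  L = 27
  F = 294 − 75 + 4·27 = 327
  M = 24 − 5·75 = -351
  S = 50 − 2·75 = -100
  A = 45 + 3·75 + 327 + 4·(-351) = -807
ΔS = -100 − (-124) = 24; ΔA = -807 − (-1023) = 216
Score = 5·24 + (-5)·216 = -960

-960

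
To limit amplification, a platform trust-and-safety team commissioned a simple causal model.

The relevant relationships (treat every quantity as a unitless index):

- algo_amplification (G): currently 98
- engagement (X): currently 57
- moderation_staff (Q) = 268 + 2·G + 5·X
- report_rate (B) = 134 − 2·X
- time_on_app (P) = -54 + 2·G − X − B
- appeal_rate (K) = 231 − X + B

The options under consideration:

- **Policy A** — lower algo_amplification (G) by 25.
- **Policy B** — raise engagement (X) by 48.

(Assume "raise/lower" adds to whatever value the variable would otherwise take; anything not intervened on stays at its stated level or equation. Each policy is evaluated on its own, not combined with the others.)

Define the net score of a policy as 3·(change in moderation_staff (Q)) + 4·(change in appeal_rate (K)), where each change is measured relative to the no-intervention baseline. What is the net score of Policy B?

Baseline:
  G = 98
  X = 57
  Q = 268 + 2·98 + 5·57 = 749
  B = 134 − 2·57 = 20
  K = 231 − 57 + 20 = 194
Policy B (X + 48):
  G = 98
  X = 57 + 48 = 105
  Q = 268 + 2·98 + 5·105 = 989
  B = 134 − 2·105 = -76
  K = 231 − 105 + (-76) = 50
ΔQ = 989 − 749 = 240; ΔK = 50 − 194 = -144
Score = 3·240 + 4·(-144) = 144

144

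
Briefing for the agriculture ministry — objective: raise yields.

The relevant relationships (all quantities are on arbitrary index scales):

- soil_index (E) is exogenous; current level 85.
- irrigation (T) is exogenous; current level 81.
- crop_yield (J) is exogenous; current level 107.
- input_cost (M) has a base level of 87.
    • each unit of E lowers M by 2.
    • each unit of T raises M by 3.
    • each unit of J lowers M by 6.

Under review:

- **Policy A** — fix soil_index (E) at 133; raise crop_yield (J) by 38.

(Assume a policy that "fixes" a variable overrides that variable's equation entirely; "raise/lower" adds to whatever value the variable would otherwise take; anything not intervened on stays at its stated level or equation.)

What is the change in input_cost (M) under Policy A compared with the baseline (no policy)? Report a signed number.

Baseline:
  E = 85
  T = 81
  J = 107
  M = 87 − 2·85 + 3·81 − 6·107 = -482
Policy A (E := 133, J + 38):
  E = 133
  T = 81
  J = 107 + 38 = 145
  M = 87 − 2·133 + 3·81 − 6·145 = -806
Change in M: -806 − (-482) = -324

-324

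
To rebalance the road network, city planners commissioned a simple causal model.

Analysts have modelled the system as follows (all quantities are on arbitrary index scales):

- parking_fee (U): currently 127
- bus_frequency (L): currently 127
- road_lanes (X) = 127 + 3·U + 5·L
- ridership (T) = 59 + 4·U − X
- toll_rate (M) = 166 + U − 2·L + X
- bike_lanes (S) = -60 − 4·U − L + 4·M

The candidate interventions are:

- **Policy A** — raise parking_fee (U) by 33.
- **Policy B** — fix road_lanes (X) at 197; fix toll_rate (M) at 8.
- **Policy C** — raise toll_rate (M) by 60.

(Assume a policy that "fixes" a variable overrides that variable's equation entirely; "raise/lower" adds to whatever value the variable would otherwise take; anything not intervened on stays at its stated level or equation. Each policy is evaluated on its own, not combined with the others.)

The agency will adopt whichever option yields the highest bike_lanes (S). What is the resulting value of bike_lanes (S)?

4429

Policy A (U + 33):
  U = 127 + 33 = 160
  L = 127
  X = 127 + 3·160 + 5·127 = 1242
  M = 166 + 160 − 2·127 + 1242 = 1314
  S = -60 − 4·160 − 127 + 4·1314 = 4429
Policy B (X := 197, M := 8):
  U = 127
  L = 127
  X = 197
  M = 8
  S = -60 − 4·127 − 127 + 4·8 = -663
Policy C (M + 60):
  U = 127
  L = 127
  X = 127 + 3·127 + 5·127 = 1143
  M = 166 + 127 − 2·127 + 1143 (+60 from intervention) = 1242
  S = -60 − 4·127 − 127 + 4·1242 = 4273
Comparing — Policy A: S=4429, Policy B: S=-663, Policy C: S=4273. Highest is 4429 (Policy A).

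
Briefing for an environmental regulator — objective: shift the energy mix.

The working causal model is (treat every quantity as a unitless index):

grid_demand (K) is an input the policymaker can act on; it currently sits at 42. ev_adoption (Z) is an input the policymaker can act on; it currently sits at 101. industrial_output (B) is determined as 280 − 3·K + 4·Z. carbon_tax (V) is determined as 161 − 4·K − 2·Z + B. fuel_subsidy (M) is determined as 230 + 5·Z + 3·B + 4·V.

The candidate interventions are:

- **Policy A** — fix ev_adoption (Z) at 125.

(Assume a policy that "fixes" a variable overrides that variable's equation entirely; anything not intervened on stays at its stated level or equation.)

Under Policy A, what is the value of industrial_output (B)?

654

Policy A (Z := 125):
  K = 42
  Z = 125
  B = 280 − 3·42 + 4·125 = 654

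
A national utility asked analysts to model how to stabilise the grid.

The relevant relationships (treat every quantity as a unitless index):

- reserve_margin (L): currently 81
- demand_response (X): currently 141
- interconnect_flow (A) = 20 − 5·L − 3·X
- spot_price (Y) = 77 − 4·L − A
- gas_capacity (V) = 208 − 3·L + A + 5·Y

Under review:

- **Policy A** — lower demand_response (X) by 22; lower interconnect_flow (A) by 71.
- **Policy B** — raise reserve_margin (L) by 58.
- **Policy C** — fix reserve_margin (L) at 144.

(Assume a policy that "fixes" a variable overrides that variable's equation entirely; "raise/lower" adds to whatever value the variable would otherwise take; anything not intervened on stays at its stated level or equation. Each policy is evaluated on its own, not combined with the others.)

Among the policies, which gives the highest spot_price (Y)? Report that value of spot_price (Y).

Policy A (X − 22, A − 71):
  L = 81
  X = 141 − 22 = 119
  A = 20 − 5·81 − 3·119 (−71 from intervention) = -813
  Y = 77 − 4·81 − (-813) = 566
Policy B (L + 58):
  L = 81 + 58 = 139
  X = 141
  A = 20 − 5·139 − 3·141 = -1098
  Y = 77 − 4·139 − (-1098) = 619
Policy C (L := 144):
  L = 144
  X = 141
  A = 20 − 5·144 − 3·141 = -1123
  Y = 77 − 4·144 − (-1123) = 624
Comparing — Policy A: Y=566, Policy B: Y=619, Policy C: Y=624. Highest is 624 (Policy C).

624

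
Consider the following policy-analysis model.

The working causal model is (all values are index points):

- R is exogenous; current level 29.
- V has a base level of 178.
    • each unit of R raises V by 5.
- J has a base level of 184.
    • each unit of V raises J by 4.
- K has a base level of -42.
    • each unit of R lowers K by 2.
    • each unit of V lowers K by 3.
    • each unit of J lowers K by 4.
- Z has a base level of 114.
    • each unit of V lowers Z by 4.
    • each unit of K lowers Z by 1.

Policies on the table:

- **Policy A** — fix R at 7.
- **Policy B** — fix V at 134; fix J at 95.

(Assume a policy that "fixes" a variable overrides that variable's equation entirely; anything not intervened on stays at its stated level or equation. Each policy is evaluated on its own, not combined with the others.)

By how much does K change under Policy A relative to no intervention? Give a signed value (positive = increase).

2134

Baseline:
  R = 29
  V = 178 + 5·29 = 323
  J = 184 + 4·323 = 1476
  K = -42 − 2·29 − 3·323 − 4·1476 = -6973
Policy A (R := 7):
  R = 7
  V = 178 + 5·7 = 213
  J = 184 + 4·213 = 1036
  K = -42 − 2·7 − 3·213 − 4·1036 = -4839
Change in K: -4839 − (-6973) = 2134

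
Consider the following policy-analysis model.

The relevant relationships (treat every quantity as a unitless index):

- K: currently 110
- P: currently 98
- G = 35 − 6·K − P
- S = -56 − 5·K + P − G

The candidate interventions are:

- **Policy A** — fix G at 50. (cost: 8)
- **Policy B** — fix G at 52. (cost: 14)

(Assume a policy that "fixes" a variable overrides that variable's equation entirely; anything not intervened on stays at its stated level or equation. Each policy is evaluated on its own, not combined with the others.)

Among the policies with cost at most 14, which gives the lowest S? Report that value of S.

Policy A (G := 50):
  K = 110
  P = 98
  G = 50
  S = -56 − 5·110 + 98 − 50 = -558
Policy B (G := 52):
  K = 110
  P = 98
  G = 52
  S = -56 − 5·110 + 98 − 52 = -560
Comparing — Policy A: S=-558, Policy B: S=-560. Lowest is -560 (Policy B).

-560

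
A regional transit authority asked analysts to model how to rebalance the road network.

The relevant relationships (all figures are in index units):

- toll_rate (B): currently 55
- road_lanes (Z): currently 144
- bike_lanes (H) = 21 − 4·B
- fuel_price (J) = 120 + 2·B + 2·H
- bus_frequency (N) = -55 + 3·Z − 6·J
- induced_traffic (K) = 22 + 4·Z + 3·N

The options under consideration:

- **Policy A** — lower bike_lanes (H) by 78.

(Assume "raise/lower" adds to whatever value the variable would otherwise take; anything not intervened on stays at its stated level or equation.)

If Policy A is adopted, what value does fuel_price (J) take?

-324

Policy A (H − 78):
  B = 55
  H = 21 − 4·55 (−78 from intervention) = -277
  J = 120 + 2·55 + 2·(-277) = -324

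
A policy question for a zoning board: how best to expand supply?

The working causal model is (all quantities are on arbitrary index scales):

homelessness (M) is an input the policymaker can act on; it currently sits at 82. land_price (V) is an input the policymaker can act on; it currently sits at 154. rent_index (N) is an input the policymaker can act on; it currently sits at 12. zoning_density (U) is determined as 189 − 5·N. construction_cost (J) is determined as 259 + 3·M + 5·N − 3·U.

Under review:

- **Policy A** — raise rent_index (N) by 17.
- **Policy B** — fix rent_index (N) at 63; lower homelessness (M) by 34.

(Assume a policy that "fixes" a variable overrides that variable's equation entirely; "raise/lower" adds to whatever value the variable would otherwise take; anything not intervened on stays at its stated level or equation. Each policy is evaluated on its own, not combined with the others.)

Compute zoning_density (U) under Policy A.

Policy A (N + 17):
  N = 12 + 17 = 29
  U = 189 − 5·29 = 44

44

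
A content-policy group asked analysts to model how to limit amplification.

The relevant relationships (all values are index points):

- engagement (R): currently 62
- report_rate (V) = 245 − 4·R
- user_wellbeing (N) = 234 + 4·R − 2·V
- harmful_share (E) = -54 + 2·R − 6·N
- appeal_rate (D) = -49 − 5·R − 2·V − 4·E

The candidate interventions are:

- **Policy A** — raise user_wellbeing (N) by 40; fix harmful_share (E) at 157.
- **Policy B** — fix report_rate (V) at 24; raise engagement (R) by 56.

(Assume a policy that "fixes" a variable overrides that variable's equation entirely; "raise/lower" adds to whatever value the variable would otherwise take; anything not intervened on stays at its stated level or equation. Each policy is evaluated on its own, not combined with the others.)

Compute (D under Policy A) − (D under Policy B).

-15358

Policy A (N + 40, E := 157):
  R = 62
  V = 245 − 4·62 = -3
  N = 234 + 4·62 − 2·(-3) (+40 from intervention) = 528
  E = 157
  D = -49 − 5·62 − 2·(-3) − 4·157 = -981
Policy B (V := 24, R + 56):
  R = 62 + 56 = 118
  V = 24
  N = 234 + 4·118 − 2·24 = 658
  E = -54 + 2·118 − 6·658 = -3766
  D = -49 − 5·118 − 2·24 − 4·(-3766) = 14377
D: -981 − 14377 = -15358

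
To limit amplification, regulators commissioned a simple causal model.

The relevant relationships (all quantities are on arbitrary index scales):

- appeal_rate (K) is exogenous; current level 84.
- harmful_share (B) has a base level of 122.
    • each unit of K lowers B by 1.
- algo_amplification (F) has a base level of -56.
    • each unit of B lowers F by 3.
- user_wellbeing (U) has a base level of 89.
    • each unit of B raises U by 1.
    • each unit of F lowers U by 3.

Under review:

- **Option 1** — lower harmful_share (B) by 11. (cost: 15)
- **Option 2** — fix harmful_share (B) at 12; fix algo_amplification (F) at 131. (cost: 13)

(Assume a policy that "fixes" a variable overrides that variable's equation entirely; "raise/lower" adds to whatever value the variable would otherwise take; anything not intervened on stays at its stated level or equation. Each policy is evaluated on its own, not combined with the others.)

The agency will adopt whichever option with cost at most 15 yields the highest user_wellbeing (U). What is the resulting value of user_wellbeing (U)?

527

Option 1 (B − 11):
  K = 84
  B = 122 − 84 (−11 from intervention) = 27
  F = -56 − 3·27 = -137
  U = 89 + 27 − 3·(-137) = 527
Option 2 (B := 12, F := 131):
  K = 84
  B = 12
  F = 131
  U = 89 + 12 − 3·131 = -292
Comparing — Option 1: U=527, Option 2: U=-292. Highest is 527 (Option 1).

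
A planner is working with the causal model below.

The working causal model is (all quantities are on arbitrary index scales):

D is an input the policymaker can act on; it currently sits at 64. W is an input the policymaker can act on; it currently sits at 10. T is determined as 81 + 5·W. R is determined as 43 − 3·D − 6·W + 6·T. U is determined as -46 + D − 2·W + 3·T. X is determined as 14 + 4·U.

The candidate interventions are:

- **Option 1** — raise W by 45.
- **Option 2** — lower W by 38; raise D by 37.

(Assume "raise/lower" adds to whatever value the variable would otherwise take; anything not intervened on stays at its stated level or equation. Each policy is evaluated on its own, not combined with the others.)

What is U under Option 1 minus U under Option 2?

Option 1 (W + 45):
  D = 64
  W = 10 + 45 = 55
  T = 81 + 5·55 = 356
  U = -46 + 64 − 2·55 + 3·356 = 976
Option 2 (W − 38, D + 37):
  D = 64 + 37 = 101
  W = 10 − 38 = -28
  T = 81 + 5·(-28) = -59
  U = -46 + 101 − 2·(-28) + 3·(-59) = -66
U: 976 − (-66) = 1042

1042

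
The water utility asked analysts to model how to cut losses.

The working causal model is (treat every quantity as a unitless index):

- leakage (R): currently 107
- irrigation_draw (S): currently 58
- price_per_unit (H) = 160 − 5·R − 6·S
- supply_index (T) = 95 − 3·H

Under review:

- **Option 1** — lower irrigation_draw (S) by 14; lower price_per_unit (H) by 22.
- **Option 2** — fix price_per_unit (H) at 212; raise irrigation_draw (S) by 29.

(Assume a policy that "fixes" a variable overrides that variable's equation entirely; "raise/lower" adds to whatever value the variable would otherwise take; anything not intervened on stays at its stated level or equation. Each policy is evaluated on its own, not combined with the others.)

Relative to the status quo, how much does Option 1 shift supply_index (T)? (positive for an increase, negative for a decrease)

Baseline:
  R = 107
  S = 58
  H = 160 − 5·107 − 6·58 = -723
  T = 95 − 3·(-723) = 2264
Option 1 (S − 14, H − 22):
  R = 107
  S = 58 − 14 = 44
  H = 160 − 5·107 − 6·44 (−22 from intervention) = -661
  T = 95 − 3·(-661) = 2078
Change in T: 2078 − 2264 = -186

-186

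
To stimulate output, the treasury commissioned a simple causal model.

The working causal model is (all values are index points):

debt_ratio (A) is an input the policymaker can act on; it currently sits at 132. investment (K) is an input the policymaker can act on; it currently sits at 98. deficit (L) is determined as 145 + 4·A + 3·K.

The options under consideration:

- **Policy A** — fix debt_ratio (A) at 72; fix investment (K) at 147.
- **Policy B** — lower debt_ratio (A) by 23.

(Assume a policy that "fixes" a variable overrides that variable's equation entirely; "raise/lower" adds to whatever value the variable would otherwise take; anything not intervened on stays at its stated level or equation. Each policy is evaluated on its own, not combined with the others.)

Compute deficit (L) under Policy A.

874

Policy A (A := 72, K := 147):
  A = 72
  K = 147
  L = 145 + 4·72 + 3·147 = 874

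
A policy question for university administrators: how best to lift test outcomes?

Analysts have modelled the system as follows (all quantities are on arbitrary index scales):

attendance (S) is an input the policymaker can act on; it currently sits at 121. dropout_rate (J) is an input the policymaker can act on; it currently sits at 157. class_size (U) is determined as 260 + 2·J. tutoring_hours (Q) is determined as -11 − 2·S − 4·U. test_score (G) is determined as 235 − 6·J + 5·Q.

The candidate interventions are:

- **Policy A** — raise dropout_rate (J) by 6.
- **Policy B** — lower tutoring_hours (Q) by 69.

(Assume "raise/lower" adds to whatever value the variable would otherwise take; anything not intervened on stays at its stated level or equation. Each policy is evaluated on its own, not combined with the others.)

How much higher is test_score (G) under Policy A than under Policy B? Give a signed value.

Policy A (J + 6):
  S = 121
  J = 157 + 6 = 163
  U = 260 + 2·163 = 586
  Q = -11 − 2·121 − 4·586 = -2597
  G = 235 − 6·163 + 5·(-2597) = -13728
Policy B (Q − 69):
  S = 121
  J = 157
  U = 260 + 2·157 = 574
  Q = -11 − 2·121 − 4·574 (−69 from intervention) = -2618
  G = 235 − 6·157 + 5·(-2618) = -13797
G: -13728 − (-13797) = 69

69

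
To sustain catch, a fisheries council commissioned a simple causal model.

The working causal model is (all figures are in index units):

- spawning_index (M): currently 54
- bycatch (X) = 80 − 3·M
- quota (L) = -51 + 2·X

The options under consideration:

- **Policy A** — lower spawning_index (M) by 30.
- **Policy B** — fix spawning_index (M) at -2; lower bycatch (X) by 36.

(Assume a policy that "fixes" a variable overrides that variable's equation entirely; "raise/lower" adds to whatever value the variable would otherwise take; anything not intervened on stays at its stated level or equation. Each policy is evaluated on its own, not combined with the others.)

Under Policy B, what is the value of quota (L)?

Policy B (M := -2, X − 36):
  M = -2
  X = 80 − 3·(-2) (−36 from intervention) = 50
  L = -51 + 2·50 = 49

49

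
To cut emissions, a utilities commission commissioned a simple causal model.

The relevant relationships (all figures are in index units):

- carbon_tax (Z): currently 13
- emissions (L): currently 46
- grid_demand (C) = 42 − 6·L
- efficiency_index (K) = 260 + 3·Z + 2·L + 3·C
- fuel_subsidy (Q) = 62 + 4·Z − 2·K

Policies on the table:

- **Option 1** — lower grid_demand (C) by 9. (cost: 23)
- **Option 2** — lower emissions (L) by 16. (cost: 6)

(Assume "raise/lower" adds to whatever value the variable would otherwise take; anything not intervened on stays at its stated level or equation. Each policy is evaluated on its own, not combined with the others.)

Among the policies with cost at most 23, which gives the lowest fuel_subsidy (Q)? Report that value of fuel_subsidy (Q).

224

Option 1 (C − 9):
  Z = 13
  L = 46
  C = 42 − 6·46 (−9 from intervention) = -243
  K = 260 + 3·13 + 2·46 + 3·(-243) = -338
  Q = 62 + 4·13 − 2·(-338) = 790
Option 2 (L − 16):
  Z = 13
  L = 46 − 16 = 30
  C = 42 − 6·30 = -138
  K = 260 + 3·13 + 2·30 + 3·(-138) = -55
  Q = 62 + 4·13 − 2·(-55) = 224
Comparing — Option 1: Q=790, Option 2: Q=224. Lowest is 224 (Option 2).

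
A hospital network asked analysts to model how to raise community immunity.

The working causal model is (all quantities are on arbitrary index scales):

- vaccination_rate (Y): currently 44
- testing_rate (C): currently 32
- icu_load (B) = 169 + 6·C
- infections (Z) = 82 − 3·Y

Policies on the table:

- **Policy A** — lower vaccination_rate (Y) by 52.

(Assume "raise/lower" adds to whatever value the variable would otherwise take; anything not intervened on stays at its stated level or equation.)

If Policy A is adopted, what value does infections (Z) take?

106

Policy A (Y − 52):
  Y = 44 − 52 = -8
  Z = 82 − 3·(-8) = 106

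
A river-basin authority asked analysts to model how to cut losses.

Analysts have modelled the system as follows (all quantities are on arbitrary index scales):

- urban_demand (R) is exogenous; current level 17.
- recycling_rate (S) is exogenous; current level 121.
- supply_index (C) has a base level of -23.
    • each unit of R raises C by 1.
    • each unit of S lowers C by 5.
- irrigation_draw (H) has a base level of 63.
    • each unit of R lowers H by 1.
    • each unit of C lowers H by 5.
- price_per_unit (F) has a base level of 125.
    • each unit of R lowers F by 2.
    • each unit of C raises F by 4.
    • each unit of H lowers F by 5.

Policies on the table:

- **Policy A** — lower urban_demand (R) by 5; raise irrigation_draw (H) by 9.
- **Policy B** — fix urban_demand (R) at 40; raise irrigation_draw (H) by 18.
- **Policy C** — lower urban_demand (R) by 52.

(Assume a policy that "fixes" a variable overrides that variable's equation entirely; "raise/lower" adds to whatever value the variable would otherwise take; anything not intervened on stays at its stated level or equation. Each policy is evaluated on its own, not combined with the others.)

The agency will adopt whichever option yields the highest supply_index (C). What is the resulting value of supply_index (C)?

Policy A (R − 5, H + 9):
  R = 17 − 5 = 12
  S = 121
  C = -23 + 12 − 5·121 = -616
Policy B (R := 40, H + 18):
  R = 40
  S = 121
  C = -23 + 40 − 5·121 = -588
Policy C (R − 52):
  R = 17 − 52 = -35
  S = 121
  C = -23 + (-35) − 5·121 = -663
Comparing — Policy A: C=-616, Policy B: C=-588, Policy C: C=-663. Highest is -588 (Policy B).

-588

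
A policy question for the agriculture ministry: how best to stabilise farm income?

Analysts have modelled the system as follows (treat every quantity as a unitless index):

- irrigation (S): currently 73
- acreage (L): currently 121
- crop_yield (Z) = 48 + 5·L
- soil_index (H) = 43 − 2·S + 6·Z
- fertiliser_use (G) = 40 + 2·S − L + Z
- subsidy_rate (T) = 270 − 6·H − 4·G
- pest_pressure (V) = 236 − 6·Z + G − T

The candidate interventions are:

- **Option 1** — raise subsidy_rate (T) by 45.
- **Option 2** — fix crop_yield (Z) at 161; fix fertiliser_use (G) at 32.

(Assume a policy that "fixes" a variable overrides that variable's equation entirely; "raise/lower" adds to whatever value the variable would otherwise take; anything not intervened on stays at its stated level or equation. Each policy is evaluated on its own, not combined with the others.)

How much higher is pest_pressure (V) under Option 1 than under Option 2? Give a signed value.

Option 1 (T + 45):
  S = 73
  L = 121
  Z = 48 + 5·121 = 653
  H = 43 − 2·73 + 6·653 = 3815
  G = 40 + 2·73 − 121 + 653 = 718
  T = 270 − 6·3815 − 4·718 (+45 from intervention) = -25447
  V = 236 − 6·653 + 718 − (-25447) = 22483
Option 2 (Z := 161, G := 32):
  S = 73
  L = 121
  Z = 161
  H = 43 − 2·73 + 6·161 = 863
  G = 32
  T = 270 − 6·863 − 4·32 = -5036
  V = 236 − 6·161 + 32 − (-5036) = 4338
V: 22483 − 4338 = 18145

18145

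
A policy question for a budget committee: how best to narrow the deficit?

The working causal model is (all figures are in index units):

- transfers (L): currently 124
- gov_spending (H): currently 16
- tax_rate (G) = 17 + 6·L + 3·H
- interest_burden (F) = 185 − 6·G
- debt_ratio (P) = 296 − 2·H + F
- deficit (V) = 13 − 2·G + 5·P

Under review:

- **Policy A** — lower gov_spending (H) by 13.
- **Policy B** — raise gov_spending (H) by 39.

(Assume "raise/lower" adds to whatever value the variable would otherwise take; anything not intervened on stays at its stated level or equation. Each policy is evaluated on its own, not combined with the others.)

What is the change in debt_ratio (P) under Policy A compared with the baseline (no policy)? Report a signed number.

Baseline:
  L = 124
  H = 16
  G = 17 + 6·124 + 3·16 = 809
  F = 185 − 6·809 = -4669
  P = 296 − 2·16 + (-4669) = -4405
Policy A (H − 13):
  L = 124
  H = 16 − 13 = 3
  G = 17 + 6·124 + 3·3 = 770
  F = 185 − 6·770 = -4435
  P = 296 − 2·3 + (-4435) = -4145
Change in P: -4145 − (-4405) = 260

260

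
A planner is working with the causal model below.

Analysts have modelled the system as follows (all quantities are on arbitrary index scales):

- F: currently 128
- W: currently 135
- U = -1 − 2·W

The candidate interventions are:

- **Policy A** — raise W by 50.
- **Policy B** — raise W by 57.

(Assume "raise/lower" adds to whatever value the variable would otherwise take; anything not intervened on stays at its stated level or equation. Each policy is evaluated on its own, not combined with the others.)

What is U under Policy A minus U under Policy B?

14

Policy A (W + 50):
  W = 135 + 50 = 185
  U = -1 − 2·185 = -371
Policy B (W + 57):
  W = 135 + 57 = 192
  U = -1 − 2·192 = -385
U: -371 − (-385) = 14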